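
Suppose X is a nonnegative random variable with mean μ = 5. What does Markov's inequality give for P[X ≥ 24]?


μ = E[X] = 5, a = 24.
Markov: P[X ≥ 24] ≤ μ/a = (5)/24 = 5/24.
Numerically: ≈ 0.208333.
(Since a = 24 > μ = 5.000000, the bound 5/24 is < 1 and informative.)

P[X ≥ 24] ≤ 5/24 ≈ 0.208333.


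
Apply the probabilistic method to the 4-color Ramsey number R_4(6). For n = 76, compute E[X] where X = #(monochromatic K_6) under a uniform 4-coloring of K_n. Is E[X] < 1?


E[X] = C(76, 6) · 4^{1 − 15} = 218618940 · 4^{−14} = 218618940/268435456.
As a reduced fraction: E[X] = 54654735/67108864 ≈ 0.814419.
Is E[X] < 1? YES.
Since E[X] < 1, there exists a 4-coloring of K_{76} with no monochromatic K_6; hence R_4(6) > 76.

E[X] = 54654735/67108864 ≈ 0.814419; E[X] < 1, so R_4(6) > 76.


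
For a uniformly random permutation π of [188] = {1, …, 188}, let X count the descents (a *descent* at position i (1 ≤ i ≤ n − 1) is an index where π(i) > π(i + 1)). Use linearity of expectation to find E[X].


Write X = Σ X_I over i = 1, …, 187, with X_I the indicator of one descent.
There are 187 indicators.
For each fixed i, the pair (π(i), π(i+1)) is a uniformly random ordered pair of distinct values from {1, …, 188}; by symmetry P[π(i) > π(i+1)] = 1/2.
By linearity: E[X] = 187 · (1/2) = (188 − 1) · (1/2) = 187/2 ≈ 93.5000.

E[X] = 187/2 = 93.5000.


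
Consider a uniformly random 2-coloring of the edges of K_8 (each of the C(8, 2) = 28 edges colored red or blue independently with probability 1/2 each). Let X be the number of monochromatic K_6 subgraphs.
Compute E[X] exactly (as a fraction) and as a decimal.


Let X = Σ_S X_S over the C(8, 6) = 28 subsets S of size 6, where X_S = 1 if the K_6 on S is monochromatic.
For a fixed S, the K_6 on S has C(6, 2) = 15 edges. P[all 15 edges red] = (1/2)^15, and likewise for blue, so P[monochromatic] = 2·(1/2)^15 = 2^{1 − 15} = 1/16384.
Summing: E[X] = C(8, 6) · 2^{1 − 15} = 28 · 1/16384 = 7/4096.
Numerically: E[X] ≈ 0.002.

E[X] = C(8,6)·2^(1−C(6,2)) = 7/4096 ≈ 0.002.


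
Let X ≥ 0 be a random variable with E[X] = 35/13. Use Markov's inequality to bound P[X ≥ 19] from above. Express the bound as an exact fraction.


μ = E[X] = 35/13, a = 19.
Markov: P[X ≥ 19] ≤ μ/a = (35/13)/19 = 35/247.
Numerically: ≈ 0.142.
(Since a = 19 > μ = 2.692, the bound 35/247 is < 1 and informative.)

P[X ≥ 19] ≤ 35/247 ≈ 0.142.


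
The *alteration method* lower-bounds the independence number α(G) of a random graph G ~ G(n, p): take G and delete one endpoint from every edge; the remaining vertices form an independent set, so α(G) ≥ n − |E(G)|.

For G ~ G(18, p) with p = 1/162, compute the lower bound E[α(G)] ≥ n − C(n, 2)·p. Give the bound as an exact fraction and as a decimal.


E[|E(G)|] = C(18, 2)·p = 153 · (1/162) = 17/18.
E[α(G)] ≥ n − E[|E(G)|] = 18 − 17/18 = 307/18.
Numerically: ≈ 17.0556.
(This is only a lower bound; the true E[α(G)] may be larger.)

E[α(G)] ≥ 307/18 ≈ 17.0556.


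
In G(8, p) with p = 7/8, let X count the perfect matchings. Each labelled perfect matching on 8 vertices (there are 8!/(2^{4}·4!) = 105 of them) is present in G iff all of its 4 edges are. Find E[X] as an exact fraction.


K_8 has 8!/(2^{4}·4!) = 105 labelled perfect matchings.
For each such perfect matching H, let X_H = 1 if all 4 edges of H are present in G. Then P[X_H = 1] = p^{4} = (7/8)^{4} = 2401/4096.
By linearity: E[X] = Σ_H E[X_H] = 105 · p^{4} = 105 · 2401/4096 = 252105/4096.
Numerically: E[X] ≈ 61.55.

E[X] = 105 · (7/8)^{4} = 252105/4096 ≈ 61.55.


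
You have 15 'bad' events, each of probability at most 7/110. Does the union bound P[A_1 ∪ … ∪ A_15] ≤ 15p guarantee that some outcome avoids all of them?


Union bound: P[∪_{i=1}^{15} A_i] ≤ Σ_i P[A_i] ≤ 15·p = 15·(7/110) = 21/22.
Numerically: 21/22 ≈ 0.954545.
Is 21/22 < 1? YES.
Since P[∪ A_i] ≤ 21/22 < 1, the complement has P[∩ A_i^c] ≥ 1 − 21/22 = 1/22 > 0, so some outcome avoids every A_i.

15·p = 21/22 ≈ 0.954545; existence CERTIFIED by the union bound.


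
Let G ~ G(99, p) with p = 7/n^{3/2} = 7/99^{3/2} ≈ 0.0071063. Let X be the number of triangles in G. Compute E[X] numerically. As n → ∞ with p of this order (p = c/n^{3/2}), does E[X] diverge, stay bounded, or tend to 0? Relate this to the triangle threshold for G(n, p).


Number of potential triangles: C(99, 3) = 156849.
Each occurs with probability p³ ≈ (0.0071063)³ ≈ 3.5886883e-07.
By linearity: E[X] = C(99, 3)·p³ ≈ 156849 · 3.5886883e-07 ≈ 0.05629.
Since α = 3/2 > 1, p = c/n^{3/2} = o(1/n) is below the triangle threshold p ~ 1/n. Asymptotically E[X] ~ (c³/6)·n^{3(1−α)} = (7³/6)·n^{-1.5} → 0, so by Markov's inequality G has no triangles w.h.p.

E[X] ≈ 0.05629; in regime p = Θ(1/n^{3/2}) E[X] tends to 0 (below the triangle threshold p ~ 1/n).


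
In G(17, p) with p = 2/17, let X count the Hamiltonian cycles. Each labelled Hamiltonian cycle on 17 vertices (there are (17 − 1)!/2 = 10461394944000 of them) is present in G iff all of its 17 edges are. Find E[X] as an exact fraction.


K_17 has (17 − 1)!/2 = 10461394944000 labelled Hamiltonian cycles.
For each such Hamiltonian cycle H, let X_H = 1 if all 17 edges of H are present in G. Then P[X_H = 1] = p^{17} = (2/17)^{17} = 131072/827240261886336764177.
By linearity of expectation: E[X] = Σ_H E[X_H] = 10461394944000 · p^{17} = 10461394944000 · 131072/827240261886336764177 = 1371195958099968000/827240261886336764177.
Numerically: E[X] ≈ 0.00166.

E[X] = 10461394944000 · (2/17)^{17} = 1371195958099968000/827240261886336764177 ≈ 0.00166.


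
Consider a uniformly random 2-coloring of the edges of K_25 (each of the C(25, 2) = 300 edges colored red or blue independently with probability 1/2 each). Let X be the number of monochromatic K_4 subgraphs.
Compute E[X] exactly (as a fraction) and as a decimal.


Let X = Σ_S X_S over the C(25, 4) = 12650 subsets S of size 4, where X_S = 1 if the K_4 on S is monochromatic.
For a fixed S, the K_4 on S has C(4, 2) = 6 edges. P[all 6 edges red] = (1/2)^6, and likewise for blue, so P[monochromatic] = 2·(1/2)^6 = 2^{1 − 6} = 1/32.
Summing: E[X] = C(25, 4) · 2^{1 − 6} = 12650 · 1/32 = 6325/16.
Numerically: E[X] ≈ 395.312500.

E[X] = C(25,4)·2^(1−C(4,2)) = 6325/16 ≈ 395.312500.


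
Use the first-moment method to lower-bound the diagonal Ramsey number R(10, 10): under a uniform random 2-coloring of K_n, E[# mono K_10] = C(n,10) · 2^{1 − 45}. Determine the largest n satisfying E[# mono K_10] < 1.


We need C(n, 10) · 2^{1 − 45} < 1, i.e. C(n, 10) < 2^{45 − 1} = 17592186044416.
Check values of n near the boundary:
  n = 96: C(96, 10) = 11279926456656; 11279926456656 < 17592186044416? YES
  n = 97: C(97, 10) = 12576469727536; 12576469727536 < 17592186044416? YES
  n = 98: C(98, 10) = 14005614014756; 14005614014756 < 17592186044416? YES
  n = 99: C(99, 10) = 15579278510796; 15579278510796 < 17592186044416? YES
  n = 100: C(100, 10) = 17310309456440; 17310309456440 < 17592186044416? YES
  n = 101: C(101, 10) = 19212541264840; 19212541264840 < 17592186044416? NO
  n = 102: C(102, 10) = 21300860967540; 21300860967540 < 17592186044416? NO
  n = 103: C(103, 10) = 23591276125340; 23591276125340 < 17592186044416? NO
The largest n with C(n, 10) < 17592186044416 is n = 100 (where E[X] = 2163788682055/2199023255552 ≈ 0.984). Hence R(10, 10) > 100, i.e. R(10, 10) ≥ 101.

Largest n = 100; hence R(10, 10) > 100.


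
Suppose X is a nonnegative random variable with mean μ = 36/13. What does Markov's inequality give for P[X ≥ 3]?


μ = E[X] = 36/13, a = 3.
Markov: P[X ≥ 3] ≤ μ/a = (36/13)/3 = 12/13.
Numerically: ≈ 0.92308.
(Since a = 3 > μ = 2.76923, the bound 12/13 is < 1 and informative.)

P[X ≥ 3] ≤ 12/13 ≈ 0.92308.


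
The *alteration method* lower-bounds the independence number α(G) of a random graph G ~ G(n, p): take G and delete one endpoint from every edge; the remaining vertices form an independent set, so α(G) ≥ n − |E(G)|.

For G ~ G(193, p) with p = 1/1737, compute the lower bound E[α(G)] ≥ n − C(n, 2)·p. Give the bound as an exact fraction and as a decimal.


E[|E(G)|] = C(193, 2)·p = 18528 · (1/1737) = 32/3.
E[α(G)] ≥ n − E[|E(G)|] = 193 − 32/3 = 547/3.
Numerically: ≈ 182.333.
(This is only a lower bound; the true E[α(G)] may be larger.)

E[α(G)] ≥ 547/3 ≈ 182.333.


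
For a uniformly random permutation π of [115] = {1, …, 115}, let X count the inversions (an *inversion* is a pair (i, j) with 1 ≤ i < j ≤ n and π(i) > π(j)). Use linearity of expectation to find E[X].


Write X = Σ X_I over the C(115, 2) = 6555 pairs i < j, with X_I the indicator of one inversion.
There are 6555 indicators.
For each fixed pair i < j, the values π(i) and π(j) are two distinct elements of {1, …, 115} in uniformly random order; by symmetry P[π(i) > π(j)] = 1/2.
By linearity: E[X] = 6555 · (1/2) = C(115, 2) · (1/2) = 6555/2 = 6555/2 ≈ 3277.500.

E[X] = 6555/2 = 3277.500.


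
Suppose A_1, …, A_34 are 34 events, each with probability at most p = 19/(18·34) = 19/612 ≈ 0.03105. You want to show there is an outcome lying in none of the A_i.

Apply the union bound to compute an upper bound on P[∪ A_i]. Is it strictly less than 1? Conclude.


Union bound: P[∪_{i=1}^{34} A_i] ≤ Σ_i P[A_i] ≤ 34·p = 34·(19/612) = 19/18.
Numerically: 19/18 ≈ 1.05556.
Is 19/18 < 1? NO.
Since the bound 19/18 is ≥ 1, the union bound is uninformative here; it does NOT by itself certify existence.

34·p = 19/18 ≈ 1.05556; existence NOT certified by the union bound.


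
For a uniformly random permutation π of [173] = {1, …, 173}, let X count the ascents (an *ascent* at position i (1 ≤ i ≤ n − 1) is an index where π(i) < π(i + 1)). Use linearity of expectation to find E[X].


Write X = Σ X_I over i = 1, …, 172, with X_I the indicator of one ascent.
There are 172 indicators.
For each fixed i, the pair (π(i), π(i+1)) is a uniformly random ordered pair of distinct values from {1, …, 173}; by symmetry P[π(i) < π(i+1)] = 1/2.
By linearity: E[X] = 172 · (1/2) = (173 − 1) · (1/2) = 86 ≈ 86.0000.

E[X] = 86 = 86.0000.


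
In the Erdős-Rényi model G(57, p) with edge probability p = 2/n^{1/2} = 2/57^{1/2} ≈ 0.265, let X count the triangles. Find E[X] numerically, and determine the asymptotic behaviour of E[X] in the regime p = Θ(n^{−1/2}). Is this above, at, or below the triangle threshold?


Number of potential triangles: C(57, 3) = 29260.
Each occurs with probability p³ ≈ (0.265)³ ≈ 1.85899e-02.
By linearity: E[X] = C(57, 3)·p³ ≈ 29260 · 1.85899e-02 ≈ 543.941.
Since α = 1/2 < 1, p = c/n^{1/2} ≫ 1/n is above the triangle threshold p ~ 1/n. Asymptotically E[X] ~ (c³/6)·n^{3(1−α)} = (2³/6)·n^{1.5} → ∞; triangles are abundant w.h.p.

E[X] ≈ 543.941; in regime p = Θ(1/n^{1/2}) E[X] diverges (above the triangle threshold p ~ 1/n).


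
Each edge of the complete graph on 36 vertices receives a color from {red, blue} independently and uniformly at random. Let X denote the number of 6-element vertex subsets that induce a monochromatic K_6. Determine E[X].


Let X = Σ_S X_S over the C(36, 6) = 1947792 subsets S of size 6, where X_S = 1 if the K_6 on S is monochromatic.
For a fixed S, the K_6 on S has C(6, 2) = 15 edges. P[all 15 edges red] = (1/2)^15, and likewise for blue, so P[monochromatic] = 2·(1/2)^15 = 2^{1 − 15} = 1/16384.
By linearity: E[X] = C(36, 6) · 2^{1 − 15} = 1947792 · 1/16384 = 121737/1024.
Numerically: E[X] ≈ 118.88379.

E[X] = C(36,6)·2^(1−C(6,2)) = 121737/1024 ≈ 118.88379.


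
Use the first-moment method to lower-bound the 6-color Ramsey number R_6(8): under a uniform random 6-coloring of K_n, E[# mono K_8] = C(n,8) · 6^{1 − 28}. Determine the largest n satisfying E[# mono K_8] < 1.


We need C(n, 8) · 6^{1 − 28} < 1, i.e. C(n, 8) < 6^{28 − 1} = 1023490369077469249536.
Check values of n near the boundary:
  n = 1592: C(1592, 8) = 1005480414540892933435; 1005480414540892933435 < 1023490369077469249536? YES
  n = 1593: C(1593, 8) = 1010555394551193970323; 1010555394551193970323 < 1023490369077469249536? YES
  n = 1594: C(1594, 8) = 1015652773590544255167; 1015652773590544255167 < 1023490369077469249536? YES
  n = 1595: C(1595, 8) = 1020772636343363633895; 1020772636343363633895 < 1023490369077469249536? YES
  n = 1596: C(1596, 8) = 1025915067760710553965; 1025915067760710553965 < 1023490369077469249536? NO
The largest n with C(n, 8) < 1023490369077469249536 is n = 1595 (where E[X] = 113419181815929292655/113721152119718805504 ≈ 0.99734). Hence R_6(8) > 1595, i.e. R_6(8) ≥ 1596.

Largest n = 1595; hence R_6(8) > 1595.


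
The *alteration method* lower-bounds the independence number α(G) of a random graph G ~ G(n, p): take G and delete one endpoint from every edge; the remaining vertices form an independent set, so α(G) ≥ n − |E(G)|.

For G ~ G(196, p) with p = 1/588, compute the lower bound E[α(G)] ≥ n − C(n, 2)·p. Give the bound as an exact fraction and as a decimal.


E[|E(G)|] = C(196, 2)·p = 19110 · (1/588) = 65/2.
E[α(G)] ≥ n − E[|E(G)|] = 196 − 65/2 = 327/2.
Numerically: ≈ 163.500.
(This is only a lower bound; the true E[α(G)] may be larger.)

E[α(G)] ≥ 327/2 ≈ 163.500.


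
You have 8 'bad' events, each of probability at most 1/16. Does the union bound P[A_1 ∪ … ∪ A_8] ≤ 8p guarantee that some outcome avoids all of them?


Union bound: P[∪_{i=1}^{8} A_i] ≤ Σ_i P[A_i] ≤ 8·p = 8·(1/16) = 1/2.
Numerically: 1/2 ≈ 0.5000000.
Is 1/2 < 1? YES.
Since P[∪ A_i] ≤ 1/2 < 1, the complement has P[∩ A_i^c] ≥ 1 − 1/2 = 1/2 > 0, so some outcome avoids every A_i.

8·p = 1/2 ≈ 0.5000000; existence CERTIFIED by the union bound.


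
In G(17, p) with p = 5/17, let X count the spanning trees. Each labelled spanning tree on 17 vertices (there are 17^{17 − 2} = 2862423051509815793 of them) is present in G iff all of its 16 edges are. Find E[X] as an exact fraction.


K_17 has 17^{17 − 2} = 2862423051509815793 labelled spanning trees.
For each such spanning tree H, let X_H = 1 if all 16 edges of H are present in G. Then P[X_H = 1] = p^{16} = (5/17)^{16} = 152587890625/48661191875666868481.
Summing the indicators: E[X] = Σ_H E[X_H] = 2862423051509815793 · p^{16} = 2862423051509815793 · 152587890625/48661191875666868481 = 152587890625/17.
Numerically: E[X] ≈ 8.976e+09.

E[X] = 2862423051509815793 · (5/17)^{16} = 152587890625/17 ≈ 8.976e+09.


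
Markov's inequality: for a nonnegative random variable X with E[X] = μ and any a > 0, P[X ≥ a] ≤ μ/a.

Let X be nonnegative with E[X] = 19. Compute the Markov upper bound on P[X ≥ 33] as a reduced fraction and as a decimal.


μ = E[X] = 19, a = 33.
Markov: P[X ≥ 33] ≤ μ/a = (19)/33 = 19/33.
Numerically: ≈ 0.576.
(Since a = 33 > μ = 19.000, the bound 19/33 is < 1 and informative.)

P[X ≥ 33] ≤ 19/33 ≈ 0.576.


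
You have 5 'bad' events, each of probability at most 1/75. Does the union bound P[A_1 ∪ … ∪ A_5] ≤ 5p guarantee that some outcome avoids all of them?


Union bound: P[∪_{i=1}^{5} A_i] ≤ Σ_i P[A_i] ≤ 5·p = 5·(1/75) = 1/15.
Numerically: 1/15 ≈ 0.0666667.
Is 1/15 < 1? YES.
Since P[∪ A_i] ≤ 1/15 < 1, the complement has P[∩ A_i^c] ≥ 1 − 1/15 = 14/15 > 0, so some outcome avoids every A_i.

5·p = 1/15 ≈ 0.0666667; existence CERTIFIED by the union bound.


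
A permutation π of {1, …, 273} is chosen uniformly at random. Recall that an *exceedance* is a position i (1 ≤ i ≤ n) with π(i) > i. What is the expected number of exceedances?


Write X = Σ_{i=1}^{273} X_i, where X_i = 1_{π(i) > i}.
For each fixed i, π(i) is uniform over {1, …, 273} (marginal of a uniform permutation), so P[π(i) > i] = (n − i)/n. Summing: Σ_{i=1}^{273} (n − i)/n = (0 + 1 + … + 272)/273 = 273(273 − 1)/(2·273) = (273 − 1)/2.
Hence E[X] = Σ_{i=1}^{273} (273 − i)/273 = 136 ≈ 136.000.

E[X] = 136 = 136.000.


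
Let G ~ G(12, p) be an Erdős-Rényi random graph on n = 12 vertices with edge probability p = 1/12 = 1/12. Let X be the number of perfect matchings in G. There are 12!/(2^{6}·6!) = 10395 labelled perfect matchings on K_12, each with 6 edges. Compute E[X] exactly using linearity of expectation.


K_12 has 12!/(2^{6}·6!) = 10395 labelled perfect matchings.
For each such perfect matching H, let X_H = 1 if all 6 edges of H are present in G. Then P[X_H = 1] = p^{6} = (1/12)^{6} = 1/2985984.
By linearity: E[X] = Σ_H E[X_H] = 10395 · p^{6} = 10395 · 1/2985984 = 385/110592.
Numerically: E[X] ≈ 0.00348126.

E[X] = 10395 · (1/12)^{6} = 385/110592 ≈ 0.00348126.


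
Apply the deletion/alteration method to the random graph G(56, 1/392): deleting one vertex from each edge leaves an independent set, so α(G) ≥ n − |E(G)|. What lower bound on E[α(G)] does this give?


E[|E(G)|] = C(56, 2)·p = 1540 · (1/392) = 55/14.
E[α(G)] ≥ n − E[|E(G)|] = 56 − 55/14 = 729/14.
Numerically: ≈ 52.07143.
(This is only a lower bound; the true E[α(G)] may be larger.)

E[α(G)] ≥ 729/14 ≈ 52.07143.


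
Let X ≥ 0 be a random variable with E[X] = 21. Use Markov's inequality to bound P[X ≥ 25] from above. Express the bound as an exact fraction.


μ = E[X] = 21, a = 25.
Markov: P[X ≥ 25] ≤ μ/a = (21)/25 = 21/25.
Numerically: ≈ 0.840000.
(Since a = 25 > μ = 21.000000, the bound 21/25 is < 1 and informative.)

P[X ≥ 25] ≤ 21/25 ≈ 0.840000.


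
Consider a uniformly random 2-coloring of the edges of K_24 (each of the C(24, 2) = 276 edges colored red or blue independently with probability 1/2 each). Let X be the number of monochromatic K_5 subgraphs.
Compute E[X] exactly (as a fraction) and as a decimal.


Let X = Σ_S X_S over the C(24, 5) = 42504 subsets S of size 5, where X_S = 1 if the K_5 on S is monochromatic.
For a fixed S, the K_5 on S has C(5, 2) = 10 edges. P[all 10 edges red] = (1/2)^10, and likewise for blue, so P[monochromatic] = 2·(1/2)^10 = 2^{1 − 10} = 1/512.
By linearity of expectation: E[X] = C(24, 5) · 2^{1 − 10} = 42504 · 1/512 = 5313/64.
Numerically: E[X] ≈ 83.016.

E[X] = C(24,5)·2^(1−C(5,2)) = 5313/64 ≈ 83.016.


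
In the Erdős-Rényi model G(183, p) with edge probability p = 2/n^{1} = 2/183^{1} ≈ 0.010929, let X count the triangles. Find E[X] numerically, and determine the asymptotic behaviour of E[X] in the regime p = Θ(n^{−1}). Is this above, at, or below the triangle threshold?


Number of potential triangles: C(183, 3) = 1004731.
Each occurs with probability p³ ≈ (0.010929)³ ≈ 1.3053793e-06.
By linearity: E[X] = C(183, 3)·p³ ≈ 1004731 · 1.3053793e-06 ≈ 1.31156.
Here α = 1, so p = 2/n is exactly at the triangle threshold p ~ 1/n. Asymptotically E[X] → c³/6 = 2³/6 = 4/3 ≈ 1.33333, a bounded constant. In this regime the triangle count is asymptotically Poisson(c³/6).

E[X] ≈ 1.31156; in regime p = Θ(1/n^{1}) E[X] stays bounded (at the triangle threshold p ~ 1/n).


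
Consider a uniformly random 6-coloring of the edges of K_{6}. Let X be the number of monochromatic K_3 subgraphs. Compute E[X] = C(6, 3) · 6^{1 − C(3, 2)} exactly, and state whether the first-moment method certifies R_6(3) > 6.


E[X] = C(6, 3) · 6^{1 − 3} = 20 · 6^{−2} = 20/36.
As a reduced fraction: E[X] = 5/9 ≈ 0.5556.
Is E[X] < 1? YES.
Since E[X] < 1, there exists a 6-coloring of K_{6} with no monochromatic K_3; hence R_6(3) > 6.

E[X] = 5/9 ≈ 0.5556; E[X] < 1, so R_6(3) > 6.


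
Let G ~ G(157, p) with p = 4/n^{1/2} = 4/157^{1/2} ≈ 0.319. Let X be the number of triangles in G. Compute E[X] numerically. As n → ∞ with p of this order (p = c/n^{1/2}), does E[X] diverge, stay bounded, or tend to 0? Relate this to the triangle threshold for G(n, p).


Number of potential triangles: C(157, 3) = 632710.
Each occurs with probability p³ ≈ (0.319)³ ≈ 3.25335e-02.
By linearity: E[X] = C(157, 3)·p³ ≈ 632710 · 3.25335e-02 ≈ 20584.257.
Since α = 1/2 < 1, p = c/n^{1/2} ≫ 1/n is above the triangle threshold p ~ 1/n. Asymptotically E[X] ~ (c³/6)·n^{3(1−α)} = (4³/6)·n^{1.5} → ∞; triangles are abundant w.h.p.

E[X] ≈ 20584.257; in regime p = Θ(1/n^{1/2}) E[X] diverges (above the triangle threshold p ~ 1/n).


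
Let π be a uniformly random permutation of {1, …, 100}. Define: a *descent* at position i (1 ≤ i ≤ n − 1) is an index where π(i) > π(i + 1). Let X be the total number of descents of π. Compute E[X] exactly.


Write X = Σ X_I over i = 1, …, 99, with X_I the indicator of one descent.
There are 99 indicators.
For each fixed i, the pair (π(i), π(i+1)) is a uniformly random ordered pair of distinct values from {1, …, 100}; by symmetry P[π(i) > π(i+1)] = 1/2.
By linearity: E[X] = 99 · (1/2) = (100 − 1) · (1/2) = 99/2 ≈ 49.50000.

E[X] = 99/2 = 49.50000.


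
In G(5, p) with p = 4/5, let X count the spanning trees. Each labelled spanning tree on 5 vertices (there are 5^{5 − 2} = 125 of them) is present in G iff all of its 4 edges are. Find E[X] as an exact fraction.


K_5 has 5^{5 − 2} = 125 labelled spanning trees.
For each such spanning tree H, let X_H = 1 if all 4 edges of H are present in G. Then P[X_H = 1] = p^{4} = (4/5)^{4} = 256/625.
By linearity: E[X] = Σ_H E[X_H] = 125 · p^{4} = 125 · 256/625 = 256/5.
Numerically: E[X] ≈ 51.2.

E[X] = 125 · (4/5)^{4} = 256/5 ≈ 51.2.


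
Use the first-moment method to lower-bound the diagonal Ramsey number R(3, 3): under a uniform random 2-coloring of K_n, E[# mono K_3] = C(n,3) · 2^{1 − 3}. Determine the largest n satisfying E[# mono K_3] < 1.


We need C(n, 3) · 2^{1 − 3} < 1, i.e. C(n, 3) < 2^{3 − 1} = 4.
Check values of n near the boundary:
  n = 3: C(3, 3) = 1; 1 < 4? YES
  n = 4: C(4, 3) = 4; 4 < 4? NO
  n = 5: C(5, 3) = 10; 10 < 4? NO
  n = 6: C(6, 3) = 20; 20 < 4? NO
The largest n with C(n, 3) < 4 is n = 3 (where E[X] = 1/4 ≈ 0.25000). Hence R(3, 3) > 3, i.e. R(3, 3) ≥ 4.

Largest n = 3; hence R(3, 3) > 3.


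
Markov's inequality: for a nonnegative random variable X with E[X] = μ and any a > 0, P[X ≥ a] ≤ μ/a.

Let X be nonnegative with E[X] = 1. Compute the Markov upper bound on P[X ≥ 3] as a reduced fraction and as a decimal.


μ = E[X] = 1, a = 3.
Markov: P[X ≥ 3] ≤ μ/a = (1)/3 = 1/3.
Numerically: ≈ 0.333333.
(Since a = 3 > μ = 1.000000, the bound 1/3 is < 1 and informative.)

P[X ≥ 3] ≤ 1/3 ≈ 0.333333.


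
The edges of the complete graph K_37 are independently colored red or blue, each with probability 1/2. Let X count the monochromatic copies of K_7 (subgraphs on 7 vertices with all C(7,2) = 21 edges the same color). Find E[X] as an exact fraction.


Let X = Σ_S X_S over the C(37, 7) = 10295472 subsets S of size 7, where X_S = 1 if the K_7 on S is monochromatic.
For a fixed S, the K_7 on S has C(7, 2) = 21 edges. P[all 21 edges red] = (1/2)^21, and likewise for blue, so P[monochromatic] = 2·(1/2)^21 = 2^{1 − 21} = 1/1048576.
By linearity of expectation: E[X] = C(37, 7) · 2^{1 − 21} = 10295472 · 1/1048576 = 643467/65536.
Numerically: E[X] ≈ 9.81853.

E[X] = C(37,7)·2^(1−C(7,2)) = 643467/65536 ≈ 9.81853.


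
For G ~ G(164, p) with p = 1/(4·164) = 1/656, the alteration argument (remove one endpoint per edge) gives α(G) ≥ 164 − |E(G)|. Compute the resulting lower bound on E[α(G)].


E[|E(G)|] = C(164, 2)·p = 13366 · (1/656) = 163/8.
E[α(G)] ≥ n − E[|E(G)|] = 164 − 163/8 = 1149/8.
Numerically: ≈ 143.625000.
(This is only a lower bound; the true E[α(G)] may be larger.)

E[α(G)] ≥ 1149/8 ≈ 143.625000.


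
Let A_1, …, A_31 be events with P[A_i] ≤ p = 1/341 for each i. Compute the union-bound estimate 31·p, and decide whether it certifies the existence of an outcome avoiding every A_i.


Union bound: P[∪_{i=1}^{31} A_i] ≤ Σ_i P[A_i] ≤ 31·p = 31·(1/341) = 1/11.
Numerically: 1/11 ≈ 0.091.
Is 1/11 < 1? YES.
Since P[∪ A_i] ≤ 1/11 < 1, the complement has P[∩ A_i^c] ≥ 1 − 1/11 = 10/11 > 0, so some outcome avoids every A_i.

31·p = 1/11 ≈ 0.091; existence CERTIFIED by the union bound.


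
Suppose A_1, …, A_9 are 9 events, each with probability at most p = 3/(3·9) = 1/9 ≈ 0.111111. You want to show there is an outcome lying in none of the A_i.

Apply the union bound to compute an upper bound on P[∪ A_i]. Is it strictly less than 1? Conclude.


Union bound: P[∪_{i=1}^{9} A_i] ≤ Σ_i P[A_i] ≤ 9·p = 9·(1/9) = 1.
Numerically: 1 ≈ 1.000000.
Is 1 < 1? NO.
Since the bound 1 is ≥ 1, the union bound is uninformative here; it does NOT by itself certify existence.

9·p = 1 ≈ 1.000000; existence NOT certified by the union bound.


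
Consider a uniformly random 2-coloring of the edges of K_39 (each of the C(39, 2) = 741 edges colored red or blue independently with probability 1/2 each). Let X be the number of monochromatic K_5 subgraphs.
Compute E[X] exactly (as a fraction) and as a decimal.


Let X = Σ_S X_S over the C(39, 5) = 575757 subsets S of size 5, where X_S = 1 if the K_5 on S is monochromatic.
For a fixed S, the K_5 on S has C(5, 2) = 10 edges. P[all 10 edges red] = (1/2)^10, and likewise for blue, so P[monochromatic] = 2·(1/2)^10 = 2^{1 − 10} = 1/512.
By linearity of expectation: E[X] = C(39, 5) · 2^{1 − 10} = 575757 · 1/512 = 575757/512.
Numerically: E[X] ≈ 1124.52539.

E[X] = C(39,5)·2^(1−C(5,2)) = 575757/512 ≈ 1124.52539.


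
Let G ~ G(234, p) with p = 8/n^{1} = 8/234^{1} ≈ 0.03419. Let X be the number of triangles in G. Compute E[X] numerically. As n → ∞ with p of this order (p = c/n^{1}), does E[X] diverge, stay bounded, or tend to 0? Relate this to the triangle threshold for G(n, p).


Number of potential triangles: C(234, 3) = 2108184.
Each occurs with probability p³ ≈ (0.03419)³ ≈ 3.995972e-05.
By linearity: E[X] = C(234, 3)·p³ ≈ 2108184 · 3.995972e-05 ≈ 84.2424.
Here α = 1, so p = 8/n is exactly at the triangle threshold p ~ 1/n. Asymptotically E[X] → c³/6 = 8³/6 = 256/3 ≈ 85.3333, a bounded constant. In this regime the triangle count is asymptotically Poisson(c³/6).

E[X] ≈ 84.2424; in regime p = Θ(1/n^{1}) E[X] stays bounded (at the triangle threshold p ~ 1/n).


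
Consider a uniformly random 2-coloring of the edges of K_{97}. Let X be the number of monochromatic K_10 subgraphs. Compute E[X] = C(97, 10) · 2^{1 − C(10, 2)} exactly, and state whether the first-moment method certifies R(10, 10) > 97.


E[X] = C(97, 10) · 2^{1 − 45} = 12576469727536 · 2^{−44} = 12576469727536/17592186044416.
As a reduced fraction: E[X] = 786029357971/1099511627776 ≈ 0.7148895.
Is E[X] < 1? YES.
Since E[X] < 1, there exists a 2-coloring of K_{97} with no monochromatic K_10; hence R(10, 10) > 97.

E[X] = 786029357971/1099511627776 ≈ 0.7148895; E[X] < 1, so R(10, 10) > 97.


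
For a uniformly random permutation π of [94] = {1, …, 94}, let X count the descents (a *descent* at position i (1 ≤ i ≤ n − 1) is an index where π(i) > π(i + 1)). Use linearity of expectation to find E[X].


Write X = Σ X_I over i = 1, …, 93, with X_I the indicator of one descent.
There are 93 indicators.
For each fixed i, the pair (π(i), π(i+1)) is a uniformly random ordered pair of distinct values from {1, …, 94}; by symmetry P[π(i) > π(i+1)] = 1/2.
By linearity: E[X] = 93 · (1/2) = (94 − 1) · (1/2) = 93/2 ≈ 46.50000.

E[X] = 93/2 = 46.50000.


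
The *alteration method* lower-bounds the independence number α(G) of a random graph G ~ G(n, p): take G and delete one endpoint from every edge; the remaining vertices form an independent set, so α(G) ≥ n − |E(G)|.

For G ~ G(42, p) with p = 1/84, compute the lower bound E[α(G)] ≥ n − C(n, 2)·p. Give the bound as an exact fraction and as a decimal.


E[|E(G)|] = C(42, 2)·p = 861 · (1/84) = 41/4.
E[α(G)] ≥ n − E[|E(G)|] = 42 − 41/4 = 127/4.
Numerically: ≈ 31.750000.
(This is only a lower bound; the true E[α(G)] may be larger.)

E[α(G)] ≥ 127/4 ≈ 31.750000.


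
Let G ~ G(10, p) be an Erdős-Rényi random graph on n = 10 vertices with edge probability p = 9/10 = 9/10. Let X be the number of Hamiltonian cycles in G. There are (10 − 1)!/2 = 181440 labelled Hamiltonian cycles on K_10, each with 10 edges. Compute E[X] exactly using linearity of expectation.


K_10 has (10 − 1)!/2 = 181440 labelled Hamiltonian cycles.
For each such Hamiltonian cycle H, let X_H = 1 if all 10 edges of H are present in G. Then P[X_H = 1] = p^{10} = (9/10)^{10} = 3486784401/10000000000.
By linearity: E[X] = Σ_H E[X_H] = 181440 · p^{10} = 181440 · 3486784401/10000000000 = 1977006755367/31250000.
Numerically: E[X] ≈ 63264.

E[X] = 181440 · (9/10)^{10} = 1977006755367/31250000 ≈ 63264.


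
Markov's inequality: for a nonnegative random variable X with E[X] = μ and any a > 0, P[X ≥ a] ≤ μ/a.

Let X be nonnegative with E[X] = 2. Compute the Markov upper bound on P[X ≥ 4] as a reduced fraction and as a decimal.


μ = E[X] = 2, a = 4.
Markov: P[X ≥ 4] ≤ μ/a = (2)/4 = 1/2.
Numerically: ≈ 0.50000.
(Since a = 4 > μ = 2.00000, the bound 1/2 is < 1 and informative.)

P[X ≥ 4] ≤ 1/2 ≈ 0.50000.


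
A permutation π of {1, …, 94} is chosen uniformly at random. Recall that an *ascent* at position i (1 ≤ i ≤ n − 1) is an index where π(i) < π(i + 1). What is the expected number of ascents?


Write X = Σ X_I over i = 1, …, 93, with X_I the indicator of one ascent.
There are 93 indicators.
For each fixed i, the pair (π(i), π(i+1)) is a uniformly random ordered pair of distinct values from {1, …, 94}; by symmetry P[π(i) < π(i+1)] = 1/2.
By linearity: E[X] = 93 · (1/2) = (94 − 1) · (1/2) = 93/2 ≈ 46.500000.

E[X] = 93/2 = 46.500000.


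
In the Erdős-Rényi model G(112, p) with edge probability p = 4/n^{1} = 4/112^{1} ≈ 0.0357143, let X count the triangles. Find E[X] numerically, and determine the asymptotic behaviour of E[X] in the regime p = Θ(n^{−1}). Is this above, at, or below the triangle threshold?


Number of potential triangles: C(112, 3) = 227920.
Each occurs with probability p³ ≈ (0.0357143)³ ≈ 4.55539359e-05.
By linearity: E[X] = C(112, 3)·p³ ≈ 227920 · 4.55539359e-05 ≈ 10.382653.
Here α = 1, so p = 4/n is exactly at the triangle threshold p ~ 1/n. Asymptotically E[X] → c³/6 = 4³/6 = 32/3 ≈ 10.666667, a bounded constant. In this regime the triangle count is asymptotically Poisson(c³/6).

E[X] ≈ 10.382653; in regime p = Θ(1/n^{1}) E[X] stays bounded (at the triangle threshold p ~ 1/n).


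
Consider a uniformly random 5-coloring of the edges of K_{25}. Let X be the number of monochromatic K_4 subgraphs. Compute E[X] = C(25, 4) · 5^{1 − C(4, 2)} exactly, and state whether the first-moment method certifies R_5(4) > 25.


E[X] = C(25, 4) · 5^{1 − 6} = 12650 · 5^{−5} = 12650/3125.
As a reduced fraction: E[X] = 506/125 ≈ 4.04800.
Is E[X] < 1? NO.
Since E[X] ≥ 1, the first-moment bound is inconclusive at n = 25; it does NOT by itself certify R_5(4) > 25.

E[X] = 506/125 ≈ 4.04800; E[X] ≥ 1; first-moment method inconclusive here.


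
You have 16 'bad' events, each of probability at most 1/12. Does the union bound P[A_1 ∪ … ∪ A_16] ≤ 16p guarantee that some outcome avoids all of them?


Union bound: P[∪_{i=1}^{16} A_i] ≤ Σ_i P[A_i] ≤ 16·p = 16·(1/12) = 4/3.
Numerically: 4/3 ≈ 1.33333.
Is 4/3 < 1? NO.
Since the bound 4/3 is ≥ 1, the union bound is uninformative here; it does NOT by itself certify existence.

16·p = 4/3 ≈ 1.33333; existence NOT certified by the union bound.


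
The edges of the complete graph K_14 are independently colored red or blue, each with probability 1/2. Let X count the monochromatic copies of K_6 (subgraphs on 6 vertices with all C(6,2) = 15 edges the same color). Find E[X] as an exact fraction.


Let X = Σ_S X_S over the C(14, 6) = 3003 subsets S of size 6, where X_S = 1 if the K_6 on S is monochromatic.
For a fixed S, the K_6 on S has C(6, 2) = 15 edges. P[all 15 edges red] = (1/2)^15, and likewise for blue, so P[monochromatic] = 2·(1/2)^15 = 2^{1 − 15} = 1/16384.
By linearity of expectation: E[X] = C(14, 6) · 2^{1 − 15} = 3003 · 1/16384 = 3003/16384.
Numerically: E[X] ≈ 0.1833.

E[X] = C(14,6)·2^(1−C(6,2)) = 3003/16384 ≈ 0.1833.


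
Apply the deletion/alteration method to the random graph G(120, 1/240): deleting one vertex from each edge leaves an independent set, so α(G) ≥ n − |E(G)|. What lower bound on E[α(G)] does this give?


E[|E(G)|] = C(120, 2)·p = 7140 · (1/240) = 119/4.
E[α(G)] ≥ n − E[|E(G)|] = 120 − 119/4 = 361/4.
Numerically: ≈ 90.2500.
(This is only a lower bound; the true E[α(G)] may be larger.)

E[α(G)] ≥ 361/4 ≈ 90.2500.


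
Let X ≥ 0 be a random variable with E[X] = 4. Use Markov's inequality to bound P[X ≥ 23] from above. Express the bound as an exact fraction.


μ = E[X] = 4, a = 23.
Markov: P[X ≥ 23] ≤ μ/a = (4)/23 = 4/23.
Numerically: ≈ 0.173913.
(Since a = 23 > μ = 4.000000, the bound 4/23 is < 1 and informative.)

P[X ≥ 23] ≤ 4/23 ≈ 0.173913.


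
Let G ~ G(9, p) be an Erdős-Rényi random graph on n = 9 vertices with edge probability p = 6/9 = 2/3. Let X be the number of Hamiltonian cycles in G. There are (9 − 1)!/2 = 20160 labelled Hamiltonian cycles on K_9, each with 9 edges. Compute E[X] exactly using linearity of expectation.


K_9 has (9 − 1)!/2 = 20160 labelled Hamiltonian cycles.
For each such Hamiltonian cycle H, let X_H = 1 if all 9 edges of H are present in G. Then P[X_H = 1] = p^{9} = (2/3)^{9} = 512/19683.
By linearity: E[X] = Σ_H E[X_H] = 20160 · p^{9} = 20160 · 512/19683 = 1146880/2187.
Numerically: E[X] ≈ 524.408.

E[X] = 20160 · (2/3)^{9} = 1146880/2187 ≈ 524.408.


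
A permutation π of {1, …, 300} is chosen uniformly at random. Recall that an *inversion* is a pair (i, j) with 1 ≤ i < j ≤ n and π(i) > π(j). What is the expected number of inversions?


Write X = Σ X_I over the C(300, 2) = 44850 pairs i < j, with X_I the indicator of one inversion.
There are 44850 indicators.
For each fixed pair i < j, the values π(i) and π(j) are two distinct elements of {1, …, 300} in uniformly random order; by symmetry P[π(i) > π(j)] = 1/2.
By linearity: E[X] = 44850 · (1/2) = C(300, 2) · (1/2) = 44850/2 = 22425 ≈ 22425.000000.

E[X] = 22425 = 22425.000000.


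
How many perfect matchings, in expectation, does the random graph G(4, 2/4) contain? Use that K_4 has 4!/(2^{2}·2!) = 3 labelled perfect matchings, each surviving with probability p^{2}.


K_4 has 4!/(2^{2}·2!) = 3 labelled perfect matchings.
For each such perfect matching H, let X_H = 1 if all 2 edges of H are present in G. Then P[X_H = 1] = p^{2} = (1/2)^{2} = 1/4.
By linearity of expectation: E[X] = Σ_H E[X_H] = 3 · p^{2} = 3 · 1/4 = 3/4.
Numerically: E[X] ≈ 0.75.

E[X] = 3 · (1/2)^{2} = 3/4 ≈ 0.75.


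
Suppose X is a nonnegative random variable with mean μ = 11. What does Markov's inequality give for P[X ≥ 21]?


μ = E[X] = 11, a = 21.
Markov: P[X ≥ 21] ≤ μ/a = (11)/21 = 11/21.
Numerically: ≈ 0.524.
(Since a = 21 > μ = 11.000, the bound 11/21 is < 1 and informative.)

P[X ≥ 21] ≤ 11/21 ≈ 0.524.


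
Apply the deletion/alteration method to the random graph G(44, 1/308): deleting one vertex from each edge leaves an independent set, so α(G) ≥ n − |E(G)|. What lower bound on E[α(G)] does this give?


E[|E(G)|] = C(44, 2)·p = 946 · (1/308) = 43/14.
E[α(G)] ≥ n − E[|E(G)|] = 44 − 43/14 = 573/14.
Numerically: ≈ 40.928571.
(This is only a lower bound; the true E[α(G)] may be larger.)

E[α(G)] ≥ 573/14 ≈ 40.928571.


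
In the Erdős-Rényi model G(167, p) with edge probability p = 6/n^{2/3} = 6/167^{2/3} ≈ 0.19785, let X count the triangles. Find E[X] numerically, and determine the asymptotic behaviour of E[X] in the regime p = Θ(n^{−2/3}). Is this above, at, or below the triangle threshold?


Number of potential triangles: C(167, 3) = 762355.
Each occurs with probability p³ ≈ (0.19785)³ ≈ 7.7449891e-03.
By linearity: E[X] = C(167, 3)·p³ ≈ 762355 · 7.7449891e-03 ≈ 5904.43114.
Since α = 2/3 < 1, p = c/n^{2/3} ≫ 1/n is above the triangle threshold p ~ 1/n. Asymptotically E[X] ~ (c³/6)·n^{3(1−α)} = (6³/6)·n^{1} → ∞; triangles are abundant w.h.p.

E[X] ≈ 5904.43114; in regime p = Θ(1/n^{2/3}) E[X] diverges (above the triangle threshold p ~ 1/n).


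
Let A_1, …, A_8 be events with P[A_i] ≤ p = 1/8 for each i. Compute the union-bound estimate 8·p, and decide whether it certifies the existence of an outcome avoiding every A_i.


Union bound: P[∪_{i=1}^{8} A_i] ≤ Σ_i P[A_i] ≤ 8·p = 8·(1/8) = 1.
Numerically: 1 ≈ 1.0000000.
Is 1 < 1? NO.
Since the bound 1 is ≥ 1, the union bound is uninformative here; it does NOT by itself certify existence.

8·p = 1 ≈ 1.0000000; existence NOT certified by the union bound.


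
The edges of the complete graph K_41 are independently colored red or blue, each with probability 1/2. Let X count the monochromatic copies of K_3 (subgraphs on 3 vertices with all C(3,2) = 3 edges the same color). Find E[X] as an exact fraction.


Let X = Σ_S X_S over the C(41, 3) = 10660 subsets S of size 3, where X_S = 1 if the K_3 on S is monochromatic.
For a fixed S, the K_3 on S has C(3, 2) = 3 edges. P[all 3 edges red] = (1/2)^3, and likewise for blue, so P[monochromatic] = 2·(1/2)^3 = 2^{1 − 3} = 1/4.
By linearity: E[X] = C(41, 3) · 2^{1 − 3} = 10660 · 1/4 = 2665.
Numerically: E[X] ≈ 2665.000000.

E[X] = C(41,3)·2^(1−C(3,2)) = 2665 ≈ 2665.000000.


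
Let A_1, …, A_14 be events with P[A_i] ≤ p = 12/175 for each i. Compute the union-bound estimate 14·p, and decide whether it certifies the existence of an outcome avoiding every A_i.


Union bound: P[∪_{i=1}^{14} A_i] ≤ Σ_i P[A_i] ≤ 14·p = 14·(12/175) = 24/25.
Numerically: 24/25 ≈ 0.960.
Is 24/25 < 1? YES.
Since P[∪ A_i] ≤ 24/25 < 1, the complement has P[∩ A_i^c] ≥ 1 − 24/25 = 1/25 > 0, so some outcome avoids every A_i.

14·p = 24/25 ≈ 0.960; existence CERTIFIED by the union bound.


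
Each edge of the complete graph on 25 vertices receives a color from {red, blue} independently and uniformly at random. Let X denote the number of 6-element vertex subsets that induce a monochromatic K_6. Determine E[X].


Let X = Σ_S X_S over the C(25, 6) = 177100 subsets S of size 6, where X_S = 1 if the K_6 on S is monochromatic.
For a fixed S, the K_6 on S has C(6, 2) = 15 edges. P[all 15 edges red] = (1/2)^15, and likewise for blue, so P[monochromatic] = 2·(1/2)^15 = 2^{1 − 15} = 1/16384.
By linearity: E[X] = C(25, 6) · 2^{1 − 15} = 177100 · 1/16384 = 44275/4096.
Numerically: E[X] ≈ 10.809.

E[X] = C(25,6)·2^(1−C(6,2)) = 44275/4096 ≈ 10.809.


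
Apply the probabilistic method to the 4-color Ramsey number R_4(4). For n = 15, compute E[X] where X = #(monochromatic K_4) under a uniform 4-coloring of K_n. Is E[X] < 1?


E[X] = C(15, 4) · 4^{1 − 6} = 1365 · 4^{−5} = 1365/1024.
As a reduced fraction: E[X] = 1365/1024 ≈ 1.333008.
Is E[X] < 1? NO.
Since E[X] ≥ 1, the first-moment bound is inconclusive at n = 15; it does NOT by itself certify R_4(4) > 15.

E[X] = 1365/1024 ≈ 1.333008; E[X] ≥ 1; first-moment method inconclusive here.


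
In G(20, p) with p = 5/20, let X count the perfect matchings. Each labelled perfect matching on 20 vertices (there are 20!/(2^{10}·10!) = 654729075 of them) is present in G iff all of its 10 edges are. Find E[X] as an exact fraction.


K_20 has 20!/(2^{10}·10!) = 654729075 labelled perfect matchings.
For each such perfect matching H, let X_H = 1 if all 10 edges of H are present in G. Then P[X_H = 1] = p^{10} = (1/4)^{10} = 1/1048576.
Summing the indicators: E[X] = Σ_H E[X_H] = 654729075 · p^{10} = 654729075 · 1/1048576 = 654729075/1048576.
Numerically: E[X] ≈ 624.398.

E[X] = 654729075 · (1/4)^{10} = 654729075/1048576 ≈ 624.398.


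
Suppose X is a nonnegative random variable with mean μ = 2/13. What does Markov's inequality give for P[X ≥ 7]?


μ = E[X] = 2/13, a = 7.
Markov: P[X ≥ 7] ≤ μ/a = (2/13)/7 = 2/91.
Numerically: ≈ 0.021978.
(Since a = 7 > μ = 0.153846, the bound 2/91 is < 1 and informative.)

P[X ≥ 7] ≤ 2/91 ≈ 0.021978.
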